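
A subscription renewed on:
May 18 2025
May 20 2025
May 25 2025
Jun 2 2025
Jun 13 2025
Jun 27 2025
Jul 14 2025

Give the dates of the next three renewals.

Gaps: 2, 5, 8, 11, 14, 17 days — each gap is 3 larger than the previous one.
Next gap: 20 days. Jul 14 2025 + 20 days = Aug 3 2025.
Next gap: 23 days. Aug 3 2025 + 23 days = Aug 26 2025.
Next gap: 26 days. Aug 26 2025 + 26 days = Sep 21 2025.

Aug 3 2025, Aug 26 2025, Sep 21 2025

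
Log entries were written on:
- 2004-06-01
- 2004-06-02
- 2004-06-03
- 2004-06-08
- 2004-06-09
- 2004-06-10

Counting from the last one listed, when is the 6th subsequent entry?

2004-06-24

Gaps: 1, 1, 5, 1, 1 days — not constant, but cyclic with period 3.
The events fall on every Tuesday, Wednesday and Thursday.
Next Tuesday: 2004-06-15.
The following Wednesday is 2004-06-16.
Next Thursday: 2004-06-17.
The following Tuesday is 2004-06-22.
Next Wednesday: 2004-06-23.
Next Thursday: 2004-06-24.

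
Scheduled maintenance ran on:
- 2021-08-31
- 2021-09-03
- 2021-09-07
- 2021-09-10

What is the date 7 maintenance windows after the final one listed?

The gap pattern 3, 4, 3 repeats every 2 events.
These are the Tuesdays and Fridays of each week.
The following Tuesday is 2021-09-14.
Next Friday: 2021-09-17.
Next Tuesday: 2021-09-21.
The following Friday is 2021-09-24.
Next Tuesday: 2021-09-28.
The following Friday is 2021-10-01.
The following Tuesday is 2021-10-05.

2021-10-05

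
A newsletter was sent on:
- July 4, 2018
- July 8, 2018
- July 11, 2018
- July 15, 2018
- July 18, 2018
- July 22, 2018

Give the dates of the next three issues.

Gaps: 4, 3, 4, 3, 4 days — not constant, but cyclic with period 2.
The events fall on every Wednesday and Sunday.
The following Wednesday is July 25, 2018.
Next Sunday: July 29, 2018.
The following Wednesday is August 1, 2018.

July 25, 2018; July 29, 2018; August 1, 2018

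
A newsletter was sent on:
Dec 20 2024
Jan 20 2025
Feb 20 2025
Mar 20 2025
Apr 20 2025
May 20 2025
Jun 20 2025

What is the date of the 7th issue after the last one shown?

The day-of-month is always 20 (31, 31, 28, 31, 30, 31 days between events).
So this recurs on the 20th of each month.
July 2025: Jul 20 2025.
Next: August 2025 → Aug 20 2025.
September 2025: Sep 20 2025.
October 2025: Oct 20 2025.
November 2025: Nov 20 2025.
Next: December 2025 → Dec 20 2025.
January 2026: Jan 20 2026.

Jan 20 2026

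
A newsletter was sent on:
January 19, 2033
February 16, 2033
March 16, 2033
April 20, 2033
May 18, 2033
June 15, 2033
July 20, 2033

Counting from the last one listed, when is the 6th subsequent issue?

All dates are Wednesdays, 28, 28, 35, 28, 28, 35 days apart.
Specifically, the 3rd Wednesday of each month.
August 2033 — 3rd Wednesday is August 17, 2033.
September 2033 — 3rd Wednesday is September 21, 2033.
October 2033 — 3rd Wednesday is October 19, 2033.
3rd Wednesday of November 2033: November 16, 2033.
3rd Wednesday of December 2033: December 21, 2033.
January 2034 — 3rd Wednesday is January 18, 2034.

January 18, 2034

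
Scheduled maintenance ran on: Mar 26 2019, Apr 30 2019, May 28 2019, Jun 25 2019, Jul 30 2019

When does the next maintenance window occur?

Every date is a Tuesday; gaps 35, 28, 28, 35 days.
Each is the last Tuesday of its month (at least one falls on the 29th or later, ruling out '4th Tuesday').
Last Tuesday of August 2019: Aug 27 2019.

Aug 27 2019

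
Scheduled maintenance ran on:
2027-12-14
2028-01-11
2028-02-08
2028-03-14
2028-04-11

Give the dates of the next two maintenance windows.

2028-05-09, 2028-06-13

All dates are Tuesdays, 28, 28, 35, 28 days apart.
Specifically, the 2nd Tuesday of each month.
May 2028 — 2nd Tuesday is 2028-05-09.
2nd Tuesday of June 2028: 2028-06-13.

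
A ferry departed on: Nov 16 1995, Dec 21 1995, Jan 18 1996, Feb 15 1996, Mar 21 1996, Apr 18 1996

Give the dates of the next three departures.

May 16 1996, Jun 20 1996, Jul 18 1996

These are Thursdays at 28- or 35-day spacing (35, 28, 28, 35, 28).
The pattern: 3rd Thursday of the month.
3rd Thursday of May 1996: May 16 1996.
June 1996 — 3rd Thursday is Jun 20 1996.
July 1996 — 3rd Thursday is Jul 18 1996.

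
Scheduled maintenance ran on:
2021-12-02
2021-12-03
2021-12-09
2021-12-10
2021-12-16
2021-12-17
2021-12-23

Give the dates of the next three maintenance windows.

2021-12-24, 2021-12-30, 2021-12-31

The gap pattern 1, 6, 1, 6, 1, 6 repeats every 2 events.
These are the Thursdays and Fridays of each week.
The following Friday is 2021-12-24.
Next Thursday: 2021-12-30.
Next Friday: 2021-12-31.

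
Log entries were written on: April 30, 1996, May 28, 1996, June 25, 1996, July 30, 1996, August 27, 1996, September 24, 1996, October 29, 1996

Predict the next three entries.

November 26, 1996; December 31, 1996; January 28, 1997

These are Tuesdays with 28, 28, 35, 28, 28, 35-day gaps.
Each is the final Tuesday of its month — April 30, 1996 is past the 28th, so '4th Tuesday' doesn't fit.
November 1996 ends with Tuesday November 26, 1996.
Last Tuesday of December 1996: December 31, 1996.
January 1997 ends with Tuesday January 28, 1997.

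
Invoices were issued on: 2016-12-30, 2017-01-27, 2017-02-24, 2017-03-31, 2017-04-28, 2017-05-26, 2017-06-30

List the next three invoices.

These are Fridays with 28, 28, 35, 28, 28, 35-day gaps.
Each is the final Friday of its month — 2016-12-30 is past the 28th, so '4th Friday' doesn't fit.
July 2017 ends with Friday 2017-07-28.
Last Friday of August 2017: 2017-08-25.
Last Friday of September 2017: 2017-09-29.

2017-07-28, 2017-08-25, 2017-09-29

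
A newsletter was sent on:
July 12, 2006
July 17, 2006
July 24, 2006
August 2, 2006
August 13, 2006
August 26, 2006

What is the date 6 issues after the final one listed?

Gaps: 5, 7, 9, 11, 13 days — each gap is 2 larger than the previous one.
Next gap: 15 days. August 26, 2006 + 15 days = September 10, 2006.
Next gap: 17 days. September 10, 2006 + 17 days = September 27, 2006.
Next gap: 19 days. September 27, 2006 + 19 days = October 16, 2006.
Next gap: 21 days. October 16, 2006 + 21 days = November 6, 2006.
Next gap: 23 days. November 6, 2006 + 23 days = November 29, 2006.
Next gap: 25 days. November 29, 2006 + 25 days = December 24, 2006.

December 24, 2006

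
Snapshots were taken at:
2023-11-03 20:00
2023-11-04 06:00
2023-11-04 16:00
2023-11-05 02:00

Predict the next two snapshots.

Gaps: 10, 10, 10 hours — each event is 10 hours after the previous one.
2023-11-05 02:00 + 10 h = 2023-11-05 12:00.
2023-11-05 12:00 + 10 h = 2023-11-05 22:00.

2023-11-05 12:00, 2023-11-05 22:00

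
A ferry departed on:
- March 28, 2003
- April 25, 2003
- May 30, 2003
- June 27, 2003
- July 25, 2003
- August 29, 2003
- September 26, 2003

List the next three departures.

October 31, 2003; November 28, 2003; December 26, 2003

These are Fridays with 28, 35, 28, 28, 35, 28-day gaps.
Each is the final Friday of its month — May 30, 2003 is past the 28th, so '4th Friday' doesn't fit.
October 2003 ends with Friday October 31, 2003.
Last Friday of November 2003: November 28, 2003.
Last Friday of December 2003: December 26, 2003.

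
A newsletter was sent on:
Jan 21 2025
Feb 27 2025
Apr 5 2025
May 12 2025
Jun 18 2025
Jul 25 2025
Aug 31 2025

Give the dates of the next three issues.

Gaps between consecutive events: 37, 37, 37, 37, 37, 37 days — a constant 37-day interval.
Aug 31 2025 + 37 days = Oct 7 2025.
Oct 7 2025 + 37 days = Nov 13 2025.
Nov 13 2025 + 37 days = Dec 20 2025.

Oct 7 2025, Nov 13 2025, Dec 20 2025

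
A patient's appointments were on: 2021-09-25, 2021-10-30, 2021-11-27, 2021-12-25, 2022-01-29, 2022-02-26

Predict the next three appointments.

2022-03-26, 2022-04-30, 2022-05-28

These are Saturdays with 35, 28, 28, 35, 28-day gaps.
Each is the final Saturday of its month — 2021-10-30 is past the 28th, so '4th Saturday' doesn't fit.
March 2022 ends with Saturday 2022-03-26.
April 2022 ends with Saturday 2022-04-30.
May 2022 ends with Saturday 2022-05-28.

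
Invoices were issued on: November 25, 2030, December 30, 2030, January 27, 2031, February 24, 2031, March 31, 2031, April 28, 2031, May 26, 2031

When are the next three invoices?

June 30, 2031; July 28, 2031; August 25, 2031

Every date is a Monday; gaps 35, 28, 28, 35, 28, 28 days.
Each is the last Monday of its month (at least one falls on the 29th or later, ruling out '4th Monday').
Last Monday of June 2031: June 30, 2031.
July 2031 ends with Monday July 28, 2031.
August 2031 ends with Monday August 25, 2031.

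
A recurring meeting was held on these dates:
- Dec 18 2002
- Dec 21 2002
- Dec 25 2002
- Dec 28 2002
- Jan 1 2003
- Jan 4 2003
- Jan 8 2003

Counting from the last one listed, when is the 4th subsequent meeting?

Gaps: 3, 4, 3, 4, 3, 4 days — not constant, but cyclic with period 2.
The events fall on every Wednesday and Saturday.
Next Saturday: Jan 11 2003.
Next Wednesday: Jan 15 2003.
The following Saturday is Jan 18 2003.
The following Wednesday is Jan 22 2003.

Jan 22 2003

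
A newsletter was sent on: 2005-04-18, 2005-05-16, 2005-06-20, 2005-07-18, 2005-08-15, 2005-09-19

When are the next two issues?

2005-10-17, 2005-11-21

These are Mondays at 28- or 35-day spacing (28, 35, 28, 28, 35).
The pattern: 3rd Monday of the month.
October 2005 — 3rd Monday is 2005-10-17.
November 2005 — 3rd Monday is 2005-11-21.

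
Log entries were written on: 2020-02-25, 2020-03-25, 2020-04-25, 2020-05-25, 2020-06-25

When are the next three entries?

Gaps: 29, 31, 30, 31 days — not constant. Every event is on the 25th of the month.
Pattern: the 25th of each month.
July 2020: 2020-07-25.
Next: August 2020 → 2020-08-25.
September 2020: 2020-09-25.

2020-07-25, 2020-08-25, 2020-09-25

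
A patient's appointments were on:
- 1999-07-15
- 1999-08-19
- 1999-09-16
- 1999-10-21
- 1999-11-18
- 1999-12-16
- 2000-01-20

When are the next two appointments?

2000-02-17, 2000-03-16

All dates are Thursdays, 35, 28, 35, 28, 28, 35 days apart.
Specifically, the 3rd Thursday of each month.
3rd Thursday of February 2000: 2000-02-17.
3rd Thursday of March 2000: 2000-03-16.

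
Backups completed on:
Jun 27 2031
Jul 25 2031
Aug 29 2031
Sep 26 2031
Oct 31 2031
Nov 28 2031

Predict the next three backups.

Dec 26 2031, Jan 30 2032, Feb 27 2032

All Fridays; the gaps (28, 35, 28, 35, 28) vary with month length.
This is the last Friday of each month.
Last Friday of December 2031: Dec 26 2031.
January 2032 ends with Friday Jan 30 2032.
February 2032 ends with Friday Feb 27 2032.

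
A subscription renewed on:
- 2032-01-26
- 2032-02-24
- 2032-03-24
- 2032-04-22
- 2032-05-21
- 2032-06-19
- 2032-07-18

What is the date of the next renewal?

2032-08-16

Every event comes 29 days after the last (29, 29, 29, 29, 29, 29).
2032-07-18 + 29 days = 2032-08-16.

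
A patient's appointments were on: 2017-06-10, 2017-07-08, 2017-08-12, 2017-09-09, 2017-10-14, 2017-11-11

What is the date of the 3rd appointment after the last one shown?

All dates are Saturdays, 28, 35, 28, 35, 28 days apart.
Specifically, the 2nd Saturday of each month.
December 2017 — 2nd Saturday is 2017-12-09.
January 2018 — 2nd Saturday is 2018-01-13.
2nd Saturday of February 2018: 2018-02-10.

2018-02-10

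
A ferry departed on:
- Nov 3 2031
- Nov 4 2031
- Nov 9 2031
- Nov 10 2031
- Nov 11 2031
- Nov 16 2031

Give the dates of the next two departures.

The gap pattern 1, 5, 1, 1, 5 repeats every 3 events.
These are the Mondays, Tuesdays and Sundays of each week.
The following Monday is Nov 17 2031.
The following Tuesday is Nov 18 2031.

Nov 17 2031, Nov 18 2031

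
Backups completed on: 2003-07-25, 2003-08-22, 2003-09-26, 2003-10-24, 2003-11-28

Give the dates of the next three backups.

2003-12-26, 2004-01-23, 2004-02-27

Gaps: 28, 35, 28, 35 days — a mix of 28 and 35. Every date is a Friday.
Each is the 4th Friday of its month.
4th Friday of December 2003: 2003-12-26.
January 2004 — 4th Friday is 2004-01-23.
February 2004 — 4th Friday is 2004-02-27.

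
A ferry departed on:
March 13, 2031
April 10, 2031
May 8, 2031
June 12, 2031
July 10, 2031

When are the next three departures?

These are Thursdays at 28- or 35-day spacing (28, 28, 35, 28).
The pattern: 2nd Thursday of the month.
August 2031 — 2nd Thursday is August 14, 2031.
2nd Thursday of September 2031: September 11, 2031.
October 2031 — 2nd Thursday is October 9, 2031.

August 14, 2031; September 11, 2031; October 9, 2031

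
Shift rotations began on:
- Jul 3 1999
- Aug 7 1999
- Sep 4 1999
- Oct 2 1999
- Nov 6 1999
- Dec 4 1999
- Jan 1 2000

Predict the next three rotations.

All dates are Saturdays, 35, 28, 28, 35, 28, 28 days apart.
Specifically, the 1st Saturday of each month.
February 2000 — 1st Saturday is Feb 5 2000.
1st Saturday of March 2000: Mar 4 2000.
April 2000 — 1st Saturday is Apr 1 2000.

Feb 5 2000, Mar 4 2000, Apr 1 2000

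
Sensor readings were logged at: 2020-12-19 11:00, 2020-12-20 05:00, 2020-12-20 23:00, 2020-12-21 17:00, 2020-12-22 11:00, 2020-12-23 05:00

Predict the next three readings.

2020-12-23 23:00, 2020-12-24 17:00, 2020-12-25 11:00

The interval is a steady 18 hours (18, 18, 18, 18, 18).
2020-12-23 05:00 + 18 h = 2020-12-23 23:00.
2020-12-23 23:00 + 18 h = 2020-12-24 17:00.
2020-12-24 17:00 + 18 h = 2020-12-25 11:00.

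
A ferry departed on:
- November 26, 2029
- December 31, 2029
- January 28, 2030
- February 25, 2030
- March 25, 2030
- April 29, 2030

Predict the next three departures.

All Mondays; the gaps (35, 28, 28, 28, 35) vary with month length.
This is the last Monday of each month.
Last Monday of May 2030: May 27, 2030.
June 2030 ends with Monday June 24, 2030.
July 2030 ends with Monday July 29, 2030.

May 27, 2030; June 24, 2030; July 29, 2030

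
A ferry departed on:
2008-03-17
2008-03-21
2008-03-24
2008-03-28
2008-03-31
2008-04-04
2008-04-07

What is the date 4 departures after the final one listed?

2008-04-21

Every event lands on a Monday or Friday (gaps cycle 4, 3, 4, 3, 4, 3).
So the schedule is: every Monday and Friday.
The following Friday is 2008-04-11.
Next Monday: 2008-04-14.
Next Friday: 2008-04-18.
Next Monday: 2008-04-21.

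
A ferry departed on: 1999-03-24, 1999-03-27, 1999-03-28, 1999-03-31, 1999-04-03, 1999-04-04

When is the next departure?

1999-04-07

Every event lands on a Wednesday or Saturday or Sunday (gaps cycle 3, 1, 3, 3, 1).
So the schedule is: every Wednesday, Saturday and Sunday.
Next Wednesday: 1999-04-07.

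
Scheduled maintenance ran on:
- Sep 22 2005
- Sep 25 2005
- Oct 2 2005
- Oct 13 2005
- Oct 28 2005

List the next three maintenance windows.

Nov 16 2005, Dec 9 2005, Jan 5 2006

The spacing grows by 4 each time: 3, 7, 11, 15 days.
Next gap: 19 days. Oct 28 2005 + 19 days = Nov 16 2005.
Next gap: 23 days. Nov 16 2005 + 23 days = Dec 9 2005.
Next gap: 27 days. Dec 9 2005 + 27 days = Jan 5 2006.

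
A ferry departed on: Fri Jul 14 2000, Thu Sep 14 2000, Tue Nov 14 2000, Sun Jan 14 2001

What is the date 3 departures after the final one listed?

Sat Jul 14 2001

Gaps: 62, 61, 61 days — not constant. Every event is on the 14th of the month.
Pattern: the 14th of every 2 months.
March 2001: Wed Mar 14 2001.
May 2001: Mon May 14 2001.
July 2001: Sat Jul 14 2001.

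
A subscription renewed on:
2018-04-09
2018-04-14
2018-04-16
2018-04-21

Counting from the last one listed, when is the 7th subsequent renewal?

Gaps: 5, 2, 5 days — not constant, but cyclic with period 2.
The events fall on every Monday and Saturday.
The following Monday is 2018-04-23.
The following Saturday is 2018-04-28.
Next Monday: 2018-04-30.
The following Saturday is 2018-05-05.
The following Monday is 2018-05-07.
Next Saturday: 2018-05-12.
The following Monday is 2018-05-14.

2018-05-14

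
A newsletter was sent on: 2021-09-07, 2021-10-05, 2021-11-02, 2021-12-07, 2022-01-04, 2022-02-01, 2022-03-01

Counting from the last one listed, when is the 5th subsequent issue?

2022-08-02

These are Tuesdays at 28- or 35-day spacing (28, 28, 35, 28, 28, 28).
The pattern: 1st Tuesday of the month.
April 2022 — 1st Tuesday is 2022-04-05.
May 2022 — 1st Tuesday is 2022-05-03.
1st Tuesday of June 2022: 2022-06-07.
July 2022 — 1st Tuesday is 2022-07-05.
1st Tuesday of August 2022: 2022-08-02.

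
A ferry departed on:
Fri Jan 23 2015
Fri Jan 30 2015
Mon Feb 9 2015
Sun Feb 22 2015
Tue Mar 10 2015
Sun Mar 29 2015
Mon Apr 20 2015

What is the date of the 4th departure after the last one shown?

Intervals are 7, 10, 13, 16, 19, 22 days — an arithmetic progression with common difference 3.
Next gap: 25 days. Mon Apr 20 2015 + 25 days = Fri May 15 2015.
Next gap: 28 days. Fri May 15 2015 + 28 days = Fri Jun 12 2015.
Next gap: 31 days. Fri Jun 12 2015 + 31 days = Mon Jul 13 2015.
Next gap: 34 days. Mon Jul 13 2015 + 34 days = Sun Aug 16 2015.

Sun Aug 16 2015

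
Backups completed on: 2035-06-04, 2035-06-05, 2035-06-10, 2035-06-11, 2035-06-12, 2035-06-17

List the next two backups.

2035-06-18, 2035-06-19

The gap pattern 1, 5, 1, 1, 5 repeats every 3 events.
These are the Mondays, Tuesdays and Sundays of each week.
Next Monday: 2035-06-18.
Next Tuesday: 2035-06-19.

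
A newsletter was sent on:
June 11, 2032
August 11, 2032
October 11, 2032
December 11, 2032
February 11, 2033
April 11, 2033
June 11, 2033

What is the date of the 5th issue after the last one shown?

The day-of-month is always 11 (61, 61, 61, 62, 59, 61 days between events).
So this recurs on the 11th of every 2 months.
Next: August 2033 → August 11, 2033.
Next: October 2033 → October 11, 2033.
Next: December 2033 → December 11, 2033.
Next: February 2034 → February 11, 2034.
Next: April 2034 → April 11, 2034.

April 11, 2034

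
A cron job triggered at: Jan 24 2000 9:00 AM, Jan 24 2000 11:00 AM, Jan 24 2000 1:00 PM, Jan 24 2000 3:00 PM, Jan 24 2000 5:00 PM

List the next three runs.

Jan 24 2000 7:00 PM, Jan 24 2000 9:00 PM, Jan 24 2000 11:00 PM

Spacing: 2, 2, 2, 2 h — constant 2 h.
Jan 24 2000 5:00 PM + 2 h = Jan 24 2000 7:00 PM.
Jan 24 2000 7:00 PM + 2 h = Jan 24 2000 9:00 PM.
Jan 24 2000 9:00 PM + 2 h = Jan 24 2000 11:00 PM.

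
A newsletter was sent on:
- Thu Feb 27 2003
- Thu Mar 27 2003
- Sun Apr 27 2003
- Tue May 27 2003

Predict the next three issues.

Fri Jun 27 2003, Sun Jul 27 2003, Wed Aug 27 2003

Gaps: 28, 31, 30 days — not constant. Every event is on the 27th of the month.
Pattern: the 27th of each month.
June 2003: Fri Jun 27 2003.
Next: July 2003 → Sun Jul 27 2003.
Next: August 2003 → Wed Aug 27 2003.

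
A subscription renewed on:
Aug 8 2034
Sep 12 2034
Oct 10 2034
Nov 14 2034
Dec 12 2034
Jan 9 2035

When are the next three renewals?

Feb 13 2035, Mar 13 2035, Apr 10 2035

Gaps: 35, 28, 35, 28, 28 days — a mix of 28 and 35. Every date is a Tuesday.
Each is the 2nd Tuesday of its month.
2nd Tuesday of February 2035: Feb 13 2035.
2nd Tuesday of March 2035: Mar 13 2035.
April 2035 — 2nd Tuesday is Apr 10 2035.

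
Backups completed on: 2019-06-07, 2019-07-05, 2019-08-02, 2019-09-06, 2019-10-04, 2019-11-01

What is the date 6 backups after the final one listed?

These are Fridays at 28- or 35-day spacing (28, 28, 35, 28, 28).
The pattern: 1st Friday of the month.
1st Friday of December 2019: 2019-12-06.
January 2020 — 1st Friday is 2020-01-03.
1st Friday of February 2020: 2020-02-07.
1st Friday of March 2020: 2020-03-06.
1st Friday of April 2020: 2020-04-03.
1st Friday of May 2020: 2020-05-01.

2020-05-01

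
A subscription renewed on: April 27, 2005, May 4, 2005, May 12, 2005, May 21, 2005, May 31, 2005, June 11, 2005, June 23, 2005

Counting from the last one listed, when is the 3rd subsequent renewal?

August 4, 2005

The spacing grows by 1 each time: 7, 8, 9, 10, 11, 12 days.
Next gap: 13 days. June 23, 2005 + 13 days = July 6, 2005.
Next gap: 14 days. July 6, 2005 + 14 days = July 20, 2005.
Next gap: 15 days. July 20, 2005 + 15 days = August 4, 2005.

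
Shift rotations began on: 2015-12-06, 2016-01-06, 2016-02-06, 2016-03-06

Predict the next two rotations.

Each date is the 6th; the gaps (31, 31, 29) track the month lengths.
The rule is the 6th of each month.
April 2016: 2016-04-06.
Next: May 2016 → 2016-05-06.

2016-04-06, 2016-05-06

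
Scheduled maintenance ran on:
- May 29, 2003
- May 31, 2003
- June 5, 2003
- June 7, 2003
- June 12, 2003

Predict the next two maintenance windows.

June 14, 2003; June 19, 2003

Every event lands on a Thursday or Saturday (gaps cycle 2, 5, 2, 5).
So the schedule is: every Thursday and Saturday.
The following Saturday is June 14, 2003.
Next Thursday: June 19, 2003.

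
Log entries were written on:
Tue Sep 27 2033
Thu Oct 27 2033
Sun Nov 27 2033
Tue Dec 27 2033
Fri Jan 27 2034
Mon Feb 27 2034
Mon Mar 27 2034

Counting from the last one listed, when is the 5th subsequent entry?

The day-of-month is always 27 (30, 31, 30, 31, 31, 28 days between events).
So this recurs on the 27th of each month.
April 2034: Thu Apr 27 2034.
May 2034: Sat May 27 2034.
June 2034: Tue Jun 27 2034.
Next: July 2034 → Thu Jul 27 2034.
Next: August 2034 → Sun Aug 27 2034.

Sun Aug 27 2034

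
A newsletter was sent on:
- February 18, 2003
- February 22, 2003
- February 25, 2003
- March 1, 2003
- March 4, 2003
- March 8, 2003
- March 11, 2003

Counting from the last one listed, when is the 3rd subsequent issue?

March 22, 2003

The gap pattern 4, 3, 4, 3, 4, 3 repeats every 2 events.
These are the Tuesdays and Saturdays of each week.
Next Saturday: March 15, 2003.
Next Tuesday: March 18, 2003.
Next Saturday: March 22, 2003.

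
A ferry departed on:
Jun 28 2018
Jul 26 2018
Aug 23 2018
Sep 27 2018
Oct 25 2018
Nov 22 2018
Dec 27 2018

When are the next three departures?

Jan 24 2019, Feb 28 2019, Mar 28 2019

These are Thursdays at 28- or 35-day spacing (28, 28, 35, 28, 28, 35).
The pattern: 4th Thursday of the month.
4th Thursday of January 2019: Jan 24 2019.
4th Thursday of February 2019: Feb 28 2019.
March 2019 — 4th Thursday is Mar 28 2019.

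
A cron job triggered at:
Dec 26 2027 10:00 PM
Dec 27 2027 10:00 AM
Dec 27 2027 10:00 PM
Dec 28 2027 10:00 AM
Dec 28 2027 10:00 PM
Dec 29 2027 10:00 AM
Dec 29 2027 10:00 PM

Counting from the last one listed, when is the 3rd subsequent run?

Dec 31 2027 10:00 AM

Spacing: 12, 12, 12, 12, 12, 12 h — constant 12 h.
Dec 29 2027 10:00 PM + 12 h = Dec 30 2027 10:00 AM.
Dec 30 2027 10:00 AM + 12 h = Dec 30 2027 10:00 PM.
Dec 30 2027 10:00 PM + 12 h = Dec 31 2027 10:00 AM.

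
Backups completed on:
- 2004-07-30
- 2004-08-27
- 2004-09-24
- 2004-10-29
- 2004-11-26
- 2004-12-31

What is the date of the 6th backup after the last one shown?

All Fridays; the gaps (28, 28, 35, 28, 35) vary with month length.
This is the last Friday of each month.
January 2005 ends with Friday 2005-01-28.
Last Friday of February 2005: 2005-02-25.
March 2005 ends with Friday 2005-03-25.
April 2005 ends with Friday 2005-04-29.
May 2005 ends with Friday 2005-05-27.
Last Friday of June 2005: 2005-06-24.

2005-06-24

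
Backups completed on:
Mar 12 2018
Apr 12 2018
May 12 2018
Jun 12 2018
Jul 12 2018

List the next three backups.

Each date is the 12th; the gaps (31, 30, 31, 30) track the month lengths.
The rule is the 12th of each month.
August 2018: Aug 12 2018.
Next: September 2018 → Sep 12 2018.
October 2018: Oct 12 2018.

Aug 12 2018, Sep 12 2018, Oct 12 2018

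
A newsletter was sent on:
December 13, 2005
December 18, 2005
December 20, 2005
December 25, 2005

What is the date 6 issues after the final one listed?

Gaps: 5, 2, 5 days — not constant, but cyclic with period 2.
The events fall on every Tuesday and Sunday.
The following Tuesday is December 27, 2005.
The following Sunday is January 1, 2006.
Next Tuesday: January 3, 2006.
The following Sunday is January 8, 2006.
Next Tuesday: January 10, 2006.
Next Sunday: January 15, 2006.

January 15, 2006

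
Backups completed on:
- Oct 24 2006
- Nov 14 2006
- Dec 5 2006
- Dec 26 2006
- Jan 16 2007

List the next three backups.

Feb 6 2007, Feb 27 2007, Mar 20 2007

Every event comes 21 days after the last (21, 21, 21, 21).
Jan 16 2007 + 21 days = Feb 6 2007.
Feb 6 2007 + 21 days = Feb 27 2007.
Feb 27 2007 + 21 days = Mar 20 2007.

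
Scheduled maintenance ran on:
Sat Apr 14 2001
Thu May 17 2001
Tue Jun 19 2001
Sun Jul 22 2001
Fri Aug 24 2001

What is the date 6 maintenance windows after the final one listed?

Every event comes 33 days after the last (33, 33, 33, 33).
Fri Aug 24 2001 + 33 days = Wed Sep 26 2001.
Wed Sep 26 2001 + 33 days = Mon Oct 29 2001.
Mon Oct 29 2001 + 33 days = Sat Dec 1 2001.
Sat Dec 1 2001 + 33 days = Thu Jan 3 2002.
Thu Jan 3 2002 + 33 days = Tue Feb 5 2002.
Tue Feb 5 2002 + 33 days = Sun Mar 10 2002.

Sun Mar 10 2002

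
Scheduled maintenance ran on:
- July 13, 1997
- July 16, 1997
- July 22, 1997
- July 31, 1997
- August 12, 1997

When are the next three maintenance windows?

Gaps: 3, 6, 9, 12 days — each gap is 3 larger than the previous one.
Next gap: 15 days. August 12, 1997 + 15 days = August 27, 1997.
Next gap: 18 days. August 27, 1997 + 18 days = September 14, 1997.
Next gap: 21 days. September 14, 1997 + 21 days = October 5, 1997.

August 27, 1997; September 14, 1997; October 5, 1997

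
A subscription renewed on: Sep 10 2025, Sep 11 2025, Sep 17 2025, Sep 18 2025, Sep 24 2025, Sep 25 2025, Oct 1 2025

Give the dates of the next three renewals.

Oct 2 2025, Oct 8 2025, Oct 9 2025

Every event lands on a Wednesday or Thursday (gaps cycle 1, 6, 1, 6, 1, 6).
So the schedule is: every Wednesday and Thursday.
The following Thursday is Oct 2 2025.
Next Wednesday: Oct 8 2025.
Next Thursday: Oct 9 2025.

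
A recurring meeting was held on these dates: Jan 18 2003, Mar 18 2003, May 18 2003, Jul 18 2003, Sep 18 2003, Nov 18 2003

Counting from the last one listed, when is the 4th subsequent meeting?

Gaps: 59, 61, 61, 62, 61 days — not constant. Every event is on the 18th of the month.
Pattern: the 18th of every 2 months.
Next: January 2004 → Jan 18 2004.
Next: March 2004 → Mar 18 2004.
May 2004: May 18 2004.
Next: July 2004 → Jul 18 2004.

Jul 18 2004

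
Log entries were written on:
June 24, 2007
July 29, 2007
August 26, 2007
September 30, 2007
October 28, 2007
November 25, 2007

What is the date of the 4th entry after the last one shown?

All Sundays; the gaps (35, 28, 35, 28, 28) vary with month length.
This is the last Sunday of each month.
Last Sunday of December 2007: December 30, 2007.
January 2008 ends with Sunday January 27, 2008.
Last Sunday of February 2008: February 24, 2008.
March 2008 ends with Sunday March 30, 2008.

March 30, 2008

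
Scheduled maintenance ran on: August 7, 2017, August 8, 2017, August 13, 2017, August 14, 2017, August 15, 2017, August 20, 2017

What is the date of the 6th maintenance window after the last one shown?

September 3, 2017

The gap pattern 1, 5, 1, 1, 5 repeats every 3 events.
These are the Mondays, Tuesdays and Sundays of each week.
The following Monday is August 21, 2017.
Next Tuesday: August 22, 2017.
The following Sunday is August 27, 2017.
The following Monday is August 28, 2017.
Next Tuesday: August 29, 2017.
The following Sunday is September 3, 2017.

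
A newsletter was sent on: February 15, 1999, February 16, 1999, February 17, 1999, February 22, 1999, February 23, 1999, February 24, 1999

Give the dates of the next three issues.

Every event lands on a Monday or Tuesday or Wednesday (gaps cycle 1, 1, 5, 1, 1).
So the schedule is: every Monday, Tuesday and Wednesday.
Next Monday: March 1, 1999.
Next Tuesday: March 2, 1999.
Next Wednesday: March 3, 1999.

March 1, 1999; March 2, 1999; March 3, 1999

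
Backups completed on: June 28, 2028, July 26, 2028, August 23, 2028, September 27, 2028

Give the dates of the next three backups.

October 25, 2028; November 22, 2028; December 27, 2028

Gaps: 28, 28, 35 days — a mix of 28 and 35. Every date is a Wednesday.
Each is the 4th Wednesday of its month.
October 2028 — 4th Wednesday is October 25, 2028.
4th Wednesday of November 2028: November 22, 2028.
4th Wednesday of December 2028: December 27, 2028.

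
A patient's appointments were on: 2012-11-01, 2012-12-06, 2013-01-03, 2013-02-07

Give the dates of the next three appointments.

All dates are Thursdays, 35, 28, 35 days apart.
Specifically, the 1st Thursday of each month.
March 2013 — 1st Thursday is 2013-03-07.
1st Thursday of April 2013: 2013-04-04.
May 2013 — 1st Thursday is 2013-05-02.

2013-03-07, 2013-04-04, 2013-05-02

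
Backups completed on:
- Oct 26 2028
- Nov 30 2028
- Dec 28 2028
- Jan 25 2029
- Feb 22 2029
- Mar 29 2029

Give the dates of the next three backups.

Apr 26 2029, May 31 2029, Jun 28 2029

These are Thursdays with 35, 28, 28, 28, 35-day gaps.
Each is the final Thursday of its month — Nov 30 2028 is past the 28th, so '4th Thursday' doesn't fit.
April 2029 ends with Thursday Apr 26 2029.
May 2029 ends with Thursday May 31 2029.
June 2029 ends with Thursday Jun 28 2029.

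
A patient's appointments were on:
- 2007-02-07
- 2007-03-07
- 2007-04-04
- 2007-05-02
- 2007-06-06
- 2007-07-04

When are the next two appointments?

These are Wednesdays at 28- or 35-day spacing (28, 28, 28, 35, 28).
The pattern: 1st Wednesday of the month.
August 2007 — 1st Wednesday is 2007-08-01.
1st Wednesday of September 2007: 2007-09-05.

2007-08-01, 2007-09-05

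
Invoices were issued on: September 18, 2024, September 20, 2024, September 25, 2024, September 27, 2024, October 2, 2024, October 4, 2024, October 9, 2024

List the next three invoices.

Gaps: 2, 5, 2, 5, 2, 5 days — not constant, but cyclic with period 2.
The events fall on every Wednesday and Friday.
The following Friday is October 11, 2024.
The following Wednesday is October 16, 2024.
Next Friday: October 18, 2024.

October 11, 2024; October 16, 2024; October 18, 2024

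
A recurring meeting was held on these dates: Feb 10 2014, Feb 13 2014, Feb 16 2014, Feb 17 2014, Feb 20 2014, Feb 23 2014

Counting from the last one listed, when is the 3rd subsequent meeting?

Mar 2 2014

The gap pattern 3, 3, 1, 3, 3 repeats every 3 events.
These are the Mondays, Thursdays and Sundays of each week.
Next Monday: Feb 24 2014.
The following Thursday is Feb 27 2014.
The following Sunday is Mar 2 2014.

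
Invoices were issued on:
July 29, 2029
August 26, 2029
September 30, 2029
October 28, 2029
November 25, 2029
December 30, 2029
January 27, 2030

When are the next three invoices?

February 24, 2030; March 31, 2030; April 28, 2030

These are Sundays with 28, 35, 28, 28, 35, 28-day gaps.
Each is the final Sunday of its month — July 29, 2029 is past the 28th, so '4th Sunday' doesn't fit.
February 2030 ends with Sunday February 24, 2030.
Last Sunday of March 2030: March 31, 2030.
Last Sunday of April 2030: April 28, 2030.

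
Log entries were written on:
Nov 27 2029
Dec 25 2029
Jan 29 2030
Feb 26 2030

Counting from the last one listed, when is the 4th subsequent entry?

Every date is a Tuesday; gaps 28, 35, 28 days.
Each is the last Tuesday of its month (at least one falls on the 29th or later, ruling out '4th Tuesday').
March 2030 ends with Tuesday Mar 26 2030.
Last Tuesday of April 2030: Apr 30 2030.
Last Tuesday of May 2030: May 28 2030.
June 2030 ends with Tuesday Jun 25 2030.

Jun 25 2030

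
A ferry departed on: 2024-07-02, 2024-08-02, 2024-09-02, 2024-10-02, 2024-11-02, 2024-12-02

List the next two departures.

Gaps: 31, 31, 30, 31, 30 days — not constant. Every event is on the 2nd of the month.
Pattern: the 2nd of each month.
Next: January 2025 → 2025-01-02.
Next: February 2025 → 2025-02-02.

2025-01-02, 2025-02-02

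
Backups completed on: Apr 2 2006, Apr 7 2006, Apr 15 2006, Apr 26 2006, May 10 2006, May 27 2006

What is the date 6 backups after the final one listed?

Gaps: 5, 8, 11, 14, 17 days — each gap is 3 larger than the previous one.
Next gap: 20 days. May 27 2006 + 20 days = Jun 16 2006.
Next gap: 23 days. Jun 16 2006 + 23 days = Jul 9 2006.
Next gap: 26 days. Jul 9 2006 + 26 days = Aug 4 2006.
Next gap: 29 days. Aug 4 2006 + 29 days = Sep 2 2006.
Next gap: 32 days. Sep 2 2006 + 32 days = Oct 4 2006.
Next gap: 35 days. Oct 4 2006 + 35 days = Nov 8 2006.

Nov 8 2006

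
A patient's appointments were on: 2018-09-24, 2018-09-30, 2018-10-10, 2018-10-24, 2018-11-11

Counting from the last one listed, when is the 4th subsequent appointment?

Intervals are 6, 10, 14, 18 days — an arithmetic progression with common difference 4.
Next gap: 22 days. 2018-11-11 + 22 days = 2018-12-03.
Next gap: 26 days. 2018-12-03 + 26 days = 2018-12-29.
Next gap: 30 days. 2018-12-29 + 30 days = 2019-01-28.
Next gap: 34 days. 2019-01-28 + 34 days = 2019-03-03.

2019-03-03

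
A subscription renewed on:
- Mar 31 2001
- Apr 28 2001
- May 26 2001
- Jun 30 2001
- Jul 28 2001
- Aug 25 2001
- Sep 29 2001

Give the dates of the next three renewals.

Oct 27 2001, Nov 24 2001, Dec 29 2001

All Saturdays; the gaps (28, 28, 35, 28, 28, 35) vary with month length.
This is the last Saturday of each month.
October 2001 ends with Saturday Oct 27 2001.
Last Saturday of November 2001: Nov 24 2001.
Last Saturday of December 2001: Dec 29 2001.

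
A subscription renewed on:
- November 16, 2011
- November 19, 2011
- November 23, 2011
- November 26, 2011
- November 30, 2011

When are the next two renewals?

December 3, 2011; December 7, 2011

Every event lands on a Wednesday or Saturday (gaps cycle 3, 4, 3, 4).
So the schedule is: every Wednesday and Saturday.
The following Saturday is December 3, 2011.
Next Wednesday: December 7, 2011.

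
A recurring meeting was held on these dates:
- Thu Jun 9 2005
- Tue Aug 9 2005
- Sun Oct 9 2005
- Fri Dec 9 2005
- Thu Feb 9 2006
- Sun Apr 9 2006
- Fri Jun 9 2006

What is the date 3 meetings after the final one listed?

The day-of-month is always 9 (61, 61, 61, 62, 59, 61 days between events).
So this recurs on the 9th of every 2 months.
Next: August 2006 → Wed Aug 9 2006.
Next: October 2006 → Mon Oct 9 2006.
Next: December 2006 → Sat Dec 9 2006.

Sat Dec 9 2006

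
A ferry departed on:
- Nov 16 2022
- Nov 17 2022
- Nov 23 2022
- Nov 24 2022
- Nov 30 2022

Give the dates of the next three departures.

Dec 1 2022, Dec 7 2022, Dec 8 2022

The gap pattern 1, 6, 1, 6 repeats every 2 events.
These are the Wednesdays and Thursdays of each week.
Next Thursday: Dec 1 2022.
Next Wednesday: Dec 7 2022.
The following Thursday is Dec 8 2022.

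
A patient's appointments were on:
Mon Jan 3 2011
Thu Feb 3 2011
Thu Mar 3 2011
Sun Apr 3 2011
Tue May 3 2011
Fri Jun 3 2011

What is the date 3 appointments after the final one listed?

Gaps: 31, 28, 31, 30, 31 days — not constant. Every event is on the 3rd of the month.
Pattern: the 3rd of each month.
Next: July 2011 → Sun Jul 3 2011.
Next: August 2011 → Wed Aug 3 2011.
September 2011: Sat Sep 3 2011.

Sat Sep 3 2011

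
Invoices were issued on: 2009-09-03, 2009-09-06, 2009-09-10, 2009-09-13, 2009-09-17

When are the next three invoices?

2009-09-20, 2009-09-24, 2009-09-27

Every event lands on a Thursday or Sunday (gaps cycle 3, 4, 3, 4).
So the schedule is: every Thursday and Sunday.
The following Sunday is 2009-09-20.
Next Thursday: 2009-09-24.
The following Sunday is 2009-09-27.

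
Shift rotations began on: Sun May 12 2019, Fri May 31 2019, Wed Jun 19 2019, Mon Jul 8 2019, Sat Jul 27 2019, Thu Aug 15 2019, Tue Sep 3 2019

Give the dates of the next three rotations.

The spacing is 19, 19, 19, 19, 19, 19 days — always 19 days.
Tue Sep 3 2019 + 19 days = Sun Sep 22 2019.
Sun Sep 22 2019 + 19 days = Fri Oct 11 2019.
Fri Oct 11 2019 + 19 days = Wed Oct 30 2019.

Sun Sep 22 2019, Fri Oct 11 2019, Wed Oct 30 2019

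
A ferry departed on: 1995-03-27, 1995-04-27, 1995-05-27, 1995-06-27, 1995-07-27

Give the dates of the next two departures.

1995-08-27, 1995-09-27

Gaps: 31, 30, 31, 30 days — not constant. Every event is on the 27th of the month.
Pattern: the 27th of each month.
Next: August 1995 → 1995-08-27.
Next: September 1995 → 1995-09-27.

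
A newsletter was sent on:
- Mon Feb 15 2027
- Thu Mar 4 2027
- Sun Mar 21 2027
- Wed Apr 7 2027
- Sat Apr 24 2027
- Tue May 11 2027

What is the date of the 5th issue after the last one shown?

Wed Aug 4 2027

The spacing is 17, 17, 17, 17, 17 days — always 17 days.
Tue May 11 2027 + 17 days = Fri May 28 2027.
Fri May 28 2027 + 17 days = Mon Jun 14 2027.
Mon Jun 14 2027 + 17 days = Thu Jul 1 2027.
Thu Jul 1 2027 + 17 days = Sun Jul 18 2027.
Sun Jul 18 2027 + 17 days = Wed Aug 4 2027.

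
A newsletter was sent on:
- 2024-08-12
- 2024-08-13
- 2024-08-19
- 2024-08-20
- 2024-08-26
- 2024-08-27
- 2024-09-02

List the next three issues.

Gaps: 1, 6, 1, 6, 1, 6 days — not constant, but cyclic with period 2.
The events fall on every Monday and Tuesday.
Next Tuesday: 2024-09-03.
Next Monday: 2024-09-09.
The following Tuesday is 2024-09-10.

2024-09-03, 2024-09-09, 2024-09-10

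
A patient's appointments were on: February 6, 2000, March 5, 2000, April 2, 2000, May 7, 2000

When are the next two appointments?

June 4, 2000; July 2, 2000

These are Sundays at 28- or 35-day spacing (28, 28, 35).
The pattern: 1st Sunday of the month.
June 2000 — 1st Sunday is June 4, 2000.
July 2000 — 1st Sunday is July 2, 2000.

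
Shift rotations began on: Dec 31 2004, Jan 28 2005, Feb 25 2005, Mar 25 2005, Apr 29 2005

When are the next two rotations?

These are Fridays with 28, 28, 28, 35-day gaps.
Each is the final Friday of its month — Dec 31 2004 is past the 28th, so '4th Friday' doesn't fit.
May 2005 ends with Friday May 27 2005.
Last Friday of June 2005: Jun 24 2005.

May 27 2005, Jun 24 2005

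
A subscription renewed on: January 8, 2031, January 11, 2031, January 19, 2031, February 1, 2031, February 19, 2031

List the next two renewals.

March 14, 2031; April 11, 2031

The spacing grows by 5 each time: 3, 8, 13, 18 days.
Next gap: 23 days. February 19, 2031 + 23 days = March 14, 2031.
Next gap: 28 days. March 14, 2031 + 28 days = April 11, 2031.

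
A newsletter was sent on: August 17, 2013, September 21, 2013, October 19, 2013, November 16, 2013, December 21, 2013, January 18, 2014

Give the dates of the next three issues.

February 15, 2014; March 15, 2014; April 19, 2014

All dates are Saturdays, 35, 28, 28, 35, 28 days apart.
Specifically, the 3rd Saturday of each month.
3rd Saturday of February 2014: February 15, 2014.
3rd Saturday of March 2014: March 15, 2014.
April 2014 — 3rd Saturday is April 19, 2014.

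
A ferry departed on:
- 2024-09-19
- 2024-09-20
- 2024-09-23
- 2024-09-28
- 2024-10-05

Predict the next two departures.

Intervals are 1, 3, 5, 7 days — an arithmetic progression with common difference 2.
Next gap: 9 days. 2024-10-05 + 9 days = 2024-10-14.
Next gap: 11 days. 2024-10-14 + 11 days = 2024-10-25.

2024-10-14, 2024-10-25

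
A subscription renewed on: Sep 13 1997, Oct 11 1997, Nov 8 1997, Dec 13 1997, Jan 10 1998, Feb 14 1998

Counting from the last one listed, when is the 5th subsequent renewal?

All dates are Saturdays, 28, 28, 35, 28, 35 days apart.
Specifically, the 2nd Saturday of each month.
March 1998 — 2nd Saturday is Mar 14 1998.
April 1998 — 2nd Saturday is Apr 11 1998.
2nd Saturday of May 1998: May 9 1998.
2nd Saturday of June 1998: Jun 13 1998.
2nd Saturday of July 1998: Jul 11 1998.

Jul 11 1998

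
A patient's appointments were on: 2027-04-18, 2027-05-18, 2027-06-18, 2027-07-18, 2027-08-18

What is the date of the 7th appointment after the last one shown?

2028-03-18

The day-of-month is always 18 (30, 31, 30, 31 days between events).
So this recurs on the 18th of each month.
Next: September 2027 → 2027-09-18.
October 2027: 2027-10-18.
Next: November 2027 → 2027-11-18.
Next: December 2027 → 2027-12-18.
January 2028: 2028-01-18.
Next: February 2028 → 2028-02-18.
March 2028: 2028-03-18.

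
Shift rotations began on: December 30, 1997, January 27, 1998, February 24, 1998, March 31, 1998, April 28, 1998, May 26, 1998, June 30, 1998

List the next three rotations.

These are Tuesdays with 28, 28, 35, 28, 28, 35-day gaps.
Each is the final Tuesday of its month — December 30, 1997 is past the 28th, so '4th Tuesday' doesn't fit.
Last Tuesday of July 1998: July 28, 1998.
Last Tuesday of August 1998: August 25, 1998.
September 1998 ends with Tuesday September 29, 1998.

July 28, 1998; August 25, 1998; September 29, 1998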